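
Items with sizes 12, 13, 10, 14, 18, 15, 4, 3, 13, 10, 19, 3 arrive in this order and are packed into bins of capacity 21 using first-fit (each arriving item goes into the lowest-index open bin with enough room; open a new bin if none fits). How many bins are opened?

8

  12 → bin 1 (new)  [load 12/21]
  13 → bin 2 (new)  [load 13/21]
  10 → bin 3 (new)  [load 10/21]
  14 → bin 4 (new)  [load 14/21]
  18 → bin 5 (new)  [load 18/21]
  15 → bin 6 (new)  [load 15/21]
  4 → bin 1  [load 16/21]
  3 → bin 1  [load 19/21]
  13 → bin 7 (new)  [load 13/21]
  10 → bin 3  [load 20/21]
  19 → bin 8 (new)  [load 19/21]
  3 → bin 2  [load 16/21]
8 bins opened.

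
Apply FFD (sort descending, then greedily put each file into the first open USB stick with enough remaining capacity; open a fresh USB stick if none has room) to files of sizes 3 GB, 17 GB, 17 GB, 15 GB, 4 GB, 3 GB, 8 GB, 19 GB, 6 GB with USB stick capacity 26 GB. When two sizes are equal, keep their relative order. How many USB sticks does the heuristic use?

Sorted descending: 19, 17, 17, 15, 8, 6, 4, 3, 3.
  19 → USB stick 1 (new)  [load 19/26]
  17 → USB stick 2 (new)  [load 17/26]
  17 → USB stick 3 (new)  [load 17/26]
  15 → USB stick 4 (new)  [load 15/26]
  8 → USB stick 2  [load 25/26]
  6 → USB stick 1  [load 25/26]
  4 → USB stick 3  [load 21/26]
  3 → USB stick 3  [load 24/26]
  3 → USB stick 4  [load 18/26]
4 USB sticks opened.

4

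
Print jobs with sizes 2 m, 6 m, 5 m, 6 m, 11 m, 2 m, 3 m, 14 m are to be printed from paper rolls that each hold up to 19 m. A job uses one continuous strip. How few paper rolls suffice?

Total = 14 + 11 + 6 + 6 + 5 + 3 + 2 + 2 = 49 m.
Lower bound: ⌈49/19⌉ = 3 paper rolls.
A packing using 3 paper rolls:
  roll 1: 14 + 5 = 19
  roll 2: 11 + 6 + 2 = 19
  roll 3: 6 + 3 + 2 = 11
This matches the lower bound, so 3 is optimal.

3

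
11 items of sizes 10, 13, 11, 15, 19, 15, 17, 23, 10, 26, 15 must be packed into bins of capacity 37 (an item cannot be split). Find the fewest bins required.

5

Total = 26 + 23 + 19 + 17 + 15 + 15 + 15 + 13 + 11 + 10 + 10 = 174.
Lower bound: ⌈174/37⌉ = 5 bins.
A packing using 5 bins:
  bin 1: 26 + 11 = 37
  bin 2: 23 + 13 = 36
  bin 3: 19 + 17 = 36
  bin 4: 15 + 15 = 30
  bin 5: 15 + 10 + 10 = 35
This matches the lower bound, so 5 is optimal.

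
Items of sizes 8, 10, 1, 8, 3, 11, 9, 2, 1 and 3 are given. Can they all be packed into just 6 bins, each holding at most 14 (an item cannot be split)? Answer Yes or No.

Yes

A valid assignment using 5 bins:
  bin 1: 11 + 3 = 14
  bin 2: 10 + 3 + 1 = 14
  bin 3: 9 + 2 + 1 = 12
  bin 4: 8 = 8
  bin 5: 8 = 8
That uses only 5 ≤ 6, so 6 bins are enough.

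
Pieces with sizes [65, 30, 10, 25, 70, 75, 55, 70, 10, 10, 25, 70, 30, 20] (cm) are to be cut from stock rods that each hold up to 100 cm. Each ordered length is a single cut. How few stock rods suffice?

6

Total = 75 + 70 + 70 + 70 + 65 + 55 + 30 + 30 + 25 + 25 + 20 + 10 + 10 + 10 = 565 cm.
Lower bound: ⌈565/100⌉ = 6 stock rods.
A packing using 6 stock rods:
  stock rod 1: 75 + 25 = 100
  stock rod 2: 70 + 30 = 100
  stock rod 3: 70 + 30 = 100
  stock rod 4: 70 + 25 = 95
  stock rod 5: 65 + 20 + 10 = 95
  stock rod 6: 55 + 10 + 10 = 75
This matches the lower bound, so 6 is optimal.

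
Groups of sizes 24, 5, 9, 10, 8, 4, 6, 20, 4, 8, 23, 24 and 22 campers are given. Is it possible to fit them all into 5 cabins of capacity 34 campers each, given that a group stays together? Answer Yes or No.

A valid assignment using 5 cabins:
  cabin 1: 24 + 10 = 34
  cabin 2: 24 + 9 = 33
  cabin 3: 23 + 6 + 5 = 34
  cabin 4: 22 + 8 + 4 = 34
  cabin 5: 20 + 8 + 4 = 32
Every load is within 34 campers, so 5 cabins suffice.

Yes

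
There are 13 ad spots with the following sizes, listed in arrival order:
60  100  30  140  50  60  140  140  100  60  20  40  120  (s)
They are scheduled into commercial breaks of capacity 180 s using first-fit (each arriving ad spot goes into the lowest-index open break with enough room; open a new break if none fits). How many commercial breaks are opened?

7

  60 → break 1 (new)  [load 60/180]
  100 → break 1  [load 160/180]
  30 → break 2 (new)  [load 30/180]
  140 → break 2  [load 170/180]
  50 → break 3 (new)  [load 50/180]
  60 → break 3  [load 110/180]
  140 → break 4 (new)  [load 140/180]
  140 → break 5 (new)  [load 140/180]
  100 → break 6 (new)  [load 100/180]
  60 → break 3  [load 170/180]
  20 → break 1  [load 180/180]
  40 → break 4  [load 180/180]
  120 → break 7 (new)  [load 120/180]
7 commercial breaks opened.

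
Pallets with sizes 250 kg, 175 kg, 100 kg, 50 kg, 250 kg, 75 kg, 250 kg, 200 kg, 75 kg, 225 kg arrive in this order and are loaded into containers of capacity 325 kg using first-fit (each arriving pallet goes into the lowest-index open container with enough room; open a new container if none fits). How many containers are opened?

6

  250 → container 1 (new)  [load 250/325]
  175 → container 2 (new)  [load 175/325]
  100 → container 2  [load 275/325]
  50 → container 1  [load 300/325]
  250 → container 3 (new)  [load 250/325]
  75 → container 3  [load 325/325]
  250 → container 4 (new)  [load 250/325]
  200 → container 5 (new)  [load 200/325]
  75 → container 4  [load 325/325]
  225 → container 6 (new)  [load 225/325]
6 containers opened.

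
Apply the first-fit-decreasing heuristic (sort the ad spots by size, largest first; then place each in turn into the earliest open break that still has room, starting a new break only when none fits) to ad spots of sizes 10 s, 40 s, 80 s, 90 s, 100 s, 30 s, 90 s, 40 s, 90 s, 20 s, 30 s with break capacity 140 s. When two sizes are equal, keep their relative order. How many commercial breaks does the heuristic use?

5

Sorted descending: 100, 90, 90, 90, 80, 40, 40, 30, 30, 20, 10.
  100 → break 1 (new)  [load 100/140]
  90 → break 2 (new)  [load 90/140]
  90 → break 3 (new)  [load 90/140]
  90 → break 4 (new)  [load 90/140]
  80 → break 5 (new)  [load 80/140]
  40 → break 1  [load 140/140]
  40 → break 2  [load 130/140]
  30 → break 3  [load 120/140]
  30 → break 4  [load 120/140]
  20 → break 3  [load 140/140]
  10 → break 2  [load 140/140]
5 commercial breaks opened.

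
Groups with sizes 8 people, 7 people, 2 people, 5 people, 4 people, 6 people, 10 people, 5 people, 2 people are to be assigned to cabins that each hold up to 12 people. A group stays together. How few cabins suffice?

5

Total = 10 + 8 + 7 + 6 + 5 + 5 + 4 + 2 + 2 = 49 people.
Lower bound: ⌈49/12⌉ = 5 cabins.
A packing using 5 cabins:
  cabin 1: 10 + 2 = 12
  cabin 2: 8 + 4 = 12
  cabin 3: 7 + 5 = 12
  cabin 4: 6 + 5 = 11
  cabin 5: 2 = 2
This matches the lower bound, so 5 is optimal.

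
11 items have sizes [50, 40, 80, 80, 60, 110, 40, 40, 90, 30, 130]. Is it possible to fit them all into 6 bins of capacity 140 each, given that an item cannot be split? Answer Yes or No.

A valid assignment using 6 bins:
  bin 1: 130 = 130
  bin 2: 110 + 30 = 140
  bin 3: 90 + 50 = 140
  bin 4: 80 + 60 = 140
  bin 5: 80 + 40 = 120
  bin 6: 40 + 40 = 80
Every load is within 140, so 6 bins suffice.

Yes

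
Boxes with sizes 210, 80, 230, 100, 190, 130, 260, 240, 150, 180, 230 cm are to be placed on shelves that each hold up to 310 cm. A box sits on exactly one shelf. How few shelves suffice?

Total = 260 + 240 + 230 + 230 + 210 + 190 + 180 + 150 + 130 + 100 + 80 = 2000 cm.
Lower bound: ⌈2000/310⌉ = 7 shelves.
A packing using 8 shelves:
  shelf 1: 260 = 260
  shelf 2: 240 = 240
  shelf 3: 230 + 80 = 310
  shelf 4: 230 = 230
  shelf 5: 210 + 100 = 310
  shelf 6: 190 = 190
  shelf 7: 180 + 130 = 310
  shelf 8: 150 = 150
No arrangement into 7 shelves stays within capacity, so 8 is optimal.

8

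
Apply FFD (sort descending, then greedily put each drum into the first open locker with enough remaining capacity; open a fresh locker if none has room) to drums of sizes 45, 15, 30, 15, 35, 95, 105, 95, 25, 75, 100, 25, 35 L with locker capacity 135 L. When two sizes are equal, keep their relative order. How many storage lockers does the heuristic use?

Sorted descending: 105, 100, 95, 95, 75, 45, 35, 35, 30, 25, 25, 15, 15.
  105 → locker 1 (new)  [load 105/135]
  100 → locker 2 (new)  [load 100/135]
  95 → locker 3 (new)  [load 95/135]
  95 → locker 4 (new)  [load 95/135]
  75 → locker 5 (new)  [load 75/135]
  45 → locker 5  [load 120/135]
  35 → locker 2  [load 135/135]
  35 → locker 3  [load 130/135]
  30 → locker 1  [load 135/135]
  25 → locker 4  [load 120/135]
  25 → locker 6 (new)  [load 25/135]
  15 → locker 4  [load 135/135]
  15 → locker 5  [load 135/135]
6 storage lockers opened.

6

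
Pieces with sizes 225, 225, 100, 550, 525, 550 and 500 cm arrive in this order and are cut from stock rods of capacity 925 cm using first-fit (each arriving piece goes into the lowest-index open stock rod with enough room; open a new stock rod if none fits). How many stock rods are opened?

  225 → stock rod 1 (new)  [load 225/925]
  225 → stock rod 1  [load 450/925]
  100 → stock rod 1  [load 550/925]
  550 → stock rod 2 (new)  [load 550/925]
  525 → stock rod 3 (new)  [load 525/925]
  550 → stock rod 4 (new)  [load 550/925]
  500 → stock rod 5 (new)  [load 500/925]
5 stock rods opened.

5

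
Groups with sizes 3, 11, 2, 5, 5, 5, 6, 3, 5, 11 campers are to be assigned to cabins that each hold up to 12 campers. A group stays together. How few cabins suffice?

5

Total = 11 + 11 + 6 + 5 + 5 + 5 + 5 + 3 + 3 + 2 = 56 campers.
Lower bound: ⌈56/12⌉ = 5 cabins.
A packing using 5 cabins:
  cabin 1: 11 = 11
  cabin 2: 11 = 11
  cabin 3: 6 + 5 = 11
  cabin 4: 5 + 5 + 2 = 12
  cabin 5: 5 + 3 + 3 = 11
This matches the lower bound, so 5 is optimal.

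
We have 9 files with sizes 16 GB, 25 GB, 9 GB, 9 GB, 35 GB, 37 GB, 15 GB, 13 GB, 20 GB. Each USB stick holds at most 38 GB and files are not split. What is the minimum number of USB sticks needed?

5

Total = 37 + 35 + 25 + 20 + 16 + 15 + 13 + 9 + 9 = 179 GB.
Lower bound: ⌈179/38⌉ = 5 USB sticks.
A packing using 5 USB sticks:
  USB stick 1: 37 = 37
  USB stick 2: 35 = 35
  USB stick 3: 25 + 13 = 38
  USB stick 4: 20 + 16 = 36
  USB stick 5: 15 + 9 + 9 = 33
This matches the lower bound, so 5 is optimal.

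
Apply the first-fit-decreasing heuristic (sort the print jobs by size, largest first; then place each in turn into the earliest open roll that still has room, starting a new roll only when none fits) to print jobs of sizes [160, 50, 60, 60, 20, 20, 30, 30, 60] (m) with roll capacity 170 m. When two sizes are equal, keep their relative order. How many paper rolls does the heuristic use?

3

Sorted descending: 160, 60, 60, 60, 50, 30, 30, 20, 20.
  160 → roll 1 (new)  [load 160/170]
  60 → roll 2 (new)  [load 60/170]
  60 → roll 2  [load 120/170]
  60 → roll 3 (new)  [load 60/170]
  50 → roll 2  [load 170/170]
  30 → roll 3  [load 90/170]
  30 → roll 3  [load 120/170]
  20 → roll 3  [load 140/170]
  20 → roll 3  [load 160/170]
3 paper rolls opened.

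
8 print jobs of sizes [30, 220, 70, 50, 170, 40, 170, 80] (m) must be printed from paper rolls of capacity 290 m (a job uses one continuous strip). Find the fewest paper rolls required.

Total = 220 + 170 + 170 + 80 + 70 + 50 + 40 + 30 = 830 m.
Lower bound: ⌈830/290⌉ = 3 paper rolls.
A packing using 3 paper rolls:
  roll 1: 220 + 70 = 290
  roll 2: 170 + 80 + 40 = 290
  roll 3: 170 + 50 + 30 = 250
This matches the lower bound, so 3 is optimal.

3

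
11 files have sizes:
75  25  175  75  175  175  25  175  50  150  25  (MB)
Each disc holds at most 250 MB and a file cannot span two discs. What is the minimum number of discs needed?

Total = 175 + 175 + 175 + 175 + 150 + 75 + 75 + 50 + 25 + 25 + 25 = 1125 MB.
Lower bound: ⌈1125/250⌉ = 5 discs.
A packing using 5 discs:
  disc 1: 175 + 75 = 250
  disc 2: 175 + 75 = 250
  disc 3: 175 + 50 + 25 = 250
  disc 4: 175 + 25 + 25 = 225
  disc 5: 150 = 150
This matches the lower bound, so 5 is optimal.

5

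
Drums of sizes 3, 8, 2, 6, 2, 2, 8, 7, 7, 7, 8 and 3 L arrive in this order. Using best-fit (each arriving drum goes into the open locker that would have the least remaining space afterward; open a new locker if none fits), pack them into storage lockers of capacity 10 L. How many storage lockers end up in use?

  3 → locker 1 (new)  [load 3/10]
  8 → locker 2 (new)  [load 8/10]
  2 → locker 2  [load 10/10]
  6 → locker 1  [load 9/10]
  2 → locker 3 (new)  [load 2/10]
  2 → locker 3  [load 4/10]
  8 → locker 4 (new)  [load 8/10]
  7 → locker 5 (new)  [load 7/10]
  7 → locker 6 (new)  [load 7/10]
  7 → locker 7 (new)  [load 7/10]
  8 → locker 8 (new)  [load 8/10]
  3 → locker 5  [load 10/10]
8 storage lockers opened.

8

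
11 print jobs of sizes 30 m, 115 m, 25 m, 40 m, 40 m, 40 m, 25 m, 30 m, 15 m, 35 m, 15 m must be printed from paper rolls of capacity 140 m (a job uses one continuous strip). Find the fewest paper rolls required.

3

Total = 115 + 40 + 40 + 40 + 35 + 30 + 30 + 25 + 25 + 15 + 15 = 410 m.
Lower bound: ⌈410/140⌉ = 3 paper rolls.
A packing using 3 paper rolls:
  roll 1: 115 + 25 = 140
  roll 2: 40 + 40 + 40 + 15 = 135
  roll 3: 35 + 30 + 30 + 25 + 15 = 135
This matches the lower bound, so 3 is optimal.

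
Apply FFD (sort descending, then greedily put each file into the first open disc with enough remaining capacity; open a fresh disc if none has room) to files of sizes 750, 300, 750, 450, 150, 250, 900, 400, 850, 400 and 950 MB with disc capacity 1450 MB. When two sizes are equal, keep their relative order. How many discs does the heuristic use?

5

Sorted descending: 950, 900, 850, 750, 750, 450, 400, 400, 300, 250, 150.
  950 → disc 1 (new)  [load 950/1450]
  900 → disc 2 (new)  [load 900/1450]
  850 → disc 3 (new)  [load 850/1450]
  750 → disc 4 (new)  [load 750/1450]
  750 → disc 5 (new)  [load 750/1450]
  450 → disc 1  [load 1400/1450]
  400 → disc 2  [load 1300/1450]
  400 → disc 3  [load 1250/1450]
  300 → disc 4  [load 1050/1450]
  250 → disc 4  [load 1300/1450]
  150 → disc 2  [load 1450/1450]
5 discs opened.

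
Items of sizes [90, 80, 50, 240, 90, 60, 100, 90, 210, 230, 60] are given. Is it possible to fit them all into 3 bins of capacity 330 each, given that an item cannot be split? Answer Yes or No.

No

Total = 1300; ⌈1300/330⌉ = 4.
At least 4 bins are required, but only 3 are allowed.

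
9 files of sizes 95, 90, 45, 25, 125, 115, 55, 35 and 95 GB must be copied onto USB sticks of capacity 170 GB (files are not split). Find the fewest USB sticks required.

Total = 125 + 115 + 95 + 95 + 90 + 55 + 45 + 35 + 25 = 680 GB.
Lower bound: ⌈680/170⌉ = 4 USB sticks.
Also, 5 files each exceed 85 GB, and no two of those can share a USB stick, so at least 5 USB sticks are needed.
A packing using 5 USB sticks:
  USB stick 1: 125 + 45 = 170
  USB stick 2: 115 + 55 = 170
  USB stick 3: 95 + 35 + 25 = 155
  USB stick 4: 95 = 95
  USB stick 5: 90 = 90
This matches the lower bound, so 5 is optimal.

5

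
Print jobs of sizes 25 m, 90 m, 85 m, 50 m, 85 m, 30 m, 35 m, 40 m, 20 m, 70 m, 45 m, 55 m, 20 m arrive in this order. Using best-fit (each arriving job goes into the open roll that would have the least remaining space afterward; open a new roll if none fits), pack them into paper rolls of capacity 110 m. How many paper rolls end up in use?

7

  25 → roll 1 (new)  [load 25/110]
  90 → roll 2 (new)  [load 90/110]
  85 → roll 1  [load 110/110]
  50 → roll 3 (new)  [load 50/110]
  85 → roll 4 (new)  [load 85/110]
  30 → roll 3  [load 80/110]
  35 → roll 5 (new)  [load 35/110]
  40 → roll 5  [load 75/110]
  20 → roll 2  [load 110/110]
  70 → roll 6 (new)  [load 70/110]
  45 → roll 7 (new)  [load 45/110]
  55 → roll 7  [load 100/110]
  20 → roll 4  [load 105/110]
7 paper rolls opened.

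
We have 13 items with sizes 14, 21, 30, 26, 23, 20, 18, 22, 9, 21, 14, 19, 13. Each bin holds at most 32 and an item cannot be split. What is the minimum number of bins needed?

Total = 30 + 26 + 23 + 22 + 21 + 21 + 20 + 19 + 18 + 14 + 14 + 13 + 9 = 250.
Lower bound: ⌈250/32⌉ = 8 bins.
Also, 9 items each exceed 16, and no two of those can share a bin, so at least 9 bins are needed.
A packing using 10 bins:
  bin 1: 30 = 30
  bin 2: 26 = 26
  bin 3: 23 + 9 = 32
  bin 4: 22 = 22
  bin 5: 21 = 21
  bin 6: 21 = 21
  bin 7: 20 = 20
  bin 8: 19 + 13 = 32
  bin 9: 18 + 14 = 32
  bin 10: 14 = 14
No arrangement into 9 bins stays within capacity, so 10 is optimal.

10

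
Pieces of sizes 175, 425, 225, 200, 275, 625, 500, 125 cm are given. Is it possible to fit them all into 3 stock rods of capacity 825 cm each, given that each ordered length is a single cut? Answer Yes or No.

No

Total = 2550 cm; ⌈2550/825⌉ = 4.
At least 4 stock rods are required, but only 3 are allowed.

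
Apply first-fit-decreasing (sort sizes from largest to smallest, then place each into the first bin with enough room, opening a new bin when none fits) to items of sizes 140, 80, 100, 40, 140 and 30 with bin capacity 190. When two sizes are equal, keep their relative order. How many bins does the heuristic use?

Sorted descending: 140, 140, 100, 80, 40, 30.
  140 → bin 1 (new)  [load 140/190]
  140 → bin 2 (new)  [load 140/190]
  100 → bin 3 (new)  [load 100/190]
  80 → bin 3  [load 180/190]
  40 → bin 1  [load 180/190]
  30 → bin 2  [load 170/190]
3 bins opened.

3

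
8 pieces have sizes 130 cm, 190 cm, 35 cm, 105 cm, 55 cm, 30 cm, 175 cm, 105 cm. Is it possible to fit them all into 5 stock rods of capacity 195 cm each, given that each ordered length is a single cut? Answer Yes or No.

Yes

A valid assignment using 5 stock rods:
  stock rod 1: 190 = 190
  stock rod 2: 175 = 175
  stock rod 3: 130 + 55 = 185
  stock rod 4: 105 + 35 + 30 = 170
  stock rod 5: 105 = 105
Every load is within 195 cm, so 5 stock rods suffice.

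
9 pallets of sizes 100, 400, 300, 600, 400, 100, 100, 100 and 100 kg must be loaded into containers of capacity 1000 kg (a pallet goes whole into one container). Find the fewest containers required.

3

Total = 600 + 400 + 400 + 300 + 100 + 100 + 100 + 100 + 100 = 2200 kg.
Lower bound: ⌈2200/1000⌉ = 3 containers.
A packing using 3 containers:
  container 1: 600 + 400 = 1000
  container 2: 400 + 300 + 100 + 100 + 100 = 1000
  container 3: 100 + 100 = 200
This matches the lower bound, so 3 is optimal.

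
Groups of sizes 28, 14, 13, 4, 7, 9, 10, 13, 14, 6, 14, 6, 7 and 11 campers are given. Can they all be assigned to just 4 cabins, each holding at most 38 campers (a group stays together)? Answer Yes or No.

Total = 156 campers; ⌈156/38⌉ = 5.
At least 5 cabins are required, but only 4 are allowed.

No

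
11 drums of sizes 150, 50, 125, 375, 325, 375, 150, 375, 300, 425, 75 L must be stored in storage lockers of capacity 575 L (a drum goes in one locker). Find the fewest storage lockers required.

Total = 425 + 375 + 375 + 375 + 325 + 300 + 150 + 150 + 125 + 75 + 50 = 2725 L.
Lower bound: ⌈2725/575⌉ = 5 storage lockers.
Also, 6 drums each exceed 575/2 L, and no two of those can share a locker, so at least 6 storage lockers are needed.
A packing using 6 storage lockers:
  locker 1: 425 + 150 = 575
  locker 2: 375 + 150 + 50 = 575
  locker 3: 375 + 125 + 75 = 575
  locker 4: 375 = 375
  locker 5: 325 = 325
  locker 6: 300 = 300
This matches the lower bound, so 6 is optimal.

6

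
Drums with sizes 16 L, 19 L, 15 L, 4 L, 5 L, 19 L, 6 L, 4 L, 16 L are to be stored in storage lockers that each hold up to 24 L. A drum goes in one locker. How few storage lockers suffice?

Total = 19 + 19 + 16 + 16 + 15 + 6 + 5 + 4 + 4 = 104 L.
Lower bound: ⌈104/24⌉ = 5 storage lockers.
A packing using 5 storage lockers:
  locker 1: 19 + 5 = 24
  locker 2: 19 + 4 = 23
  locker 3: 16 + 6 = 22
  locker 4: 16 + 4 = 20
  locker 5: 15 = 15
This matches the lower bound, so 5 is optimal.

5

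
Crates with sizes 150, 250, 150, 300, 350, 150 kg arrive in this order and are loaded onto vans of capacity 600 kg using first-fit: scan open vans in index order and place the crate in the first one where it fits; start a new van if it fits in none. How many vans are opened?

3

  150 → van 1 (new)  [load 150/600]
  250 → van 1  [load 400/600]
  150 → van 1  [load 550/600]
  300 → van 2 (new)  [load 300/600]
  350 → van 3 (new)  [load 350/600]
  150 → van 2  [load 450/600]
3 vans opened.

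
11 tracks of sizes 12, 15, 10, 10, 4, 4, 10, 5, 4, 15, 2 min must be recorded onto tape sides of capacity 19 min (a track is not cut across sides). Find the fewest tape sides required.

Total = 15 + 15 + 12 + 10 + 10 + 10 + 5 + 4 + 4 + 4 + 2 = 91 min.
Lower bound: ⌈91/19⌉ = 5 tape sides.
Also, 6 tracks each exceed 19/2 min, and no two of those can share a side, so at least 6 tape sides are needed.
A packing using 6 tape sides:
  side 1: 15 + 4 = 19
  side 2: 15 + 4 = 19
  side 3: 12 + 5 + 2 = 19
  side 4: 10 + 4 = 14
  side 5: 10 = 10
  side 6: 10 = 10
This matches the lower bound, so 6 is optimal.

6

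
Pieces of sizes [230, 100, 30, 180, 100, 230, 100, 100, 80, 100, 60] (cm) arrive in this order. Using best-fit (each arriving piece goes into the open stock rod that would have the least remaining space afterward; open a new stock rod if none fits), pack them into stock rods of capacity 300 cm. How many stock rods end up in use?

  230 → stock rod 1 (new)  [load 230/300]
  100 → stock rod 2 (new)  [load 100/300]
  30 → stock rod 1  [load 260/300]
  180 → stock rod 2  [load 280/300]
  100 → stock rod 3 (new)  [load 100/300]
  230 → stock rod 4 (new)  [load 230/300]
  100 → stock rod 3  [load 200/300]
  100 → stock rod 3  [load 300/300]
  80 → stock rod 5 (new)  [load 80/300]
  100 → stock rod 5  [load 180/300]
  60 → stock rod 4  [load 290/300]
5 stock rods opened.

5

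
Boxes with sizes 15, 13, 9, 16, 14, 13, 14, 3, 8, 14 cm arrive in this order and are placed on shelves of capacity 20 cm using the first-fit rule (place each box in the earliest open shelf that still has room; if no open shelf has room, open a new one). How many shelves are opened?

  15 → shelf 1 (new)  [load 15/20]
  13 → shelf 2 (new)  [load 13/20]
  9 → shelf 3 (new)  [load 9/20]
  16 → shelf 4 (new)  [load 16/20]
  14 → shelf 5 (new)  [load 14/20]
  13 → shelf 6 (new)  [load 13/20]
  14 → shelf 7 (new)  [load 14/20]
  3 → shelf 1  [load 18/20]
  8 → shelf 3  [load 17/20]
  14 → shelf 8 (new)  [load 14/20]
8 shelves opened.

8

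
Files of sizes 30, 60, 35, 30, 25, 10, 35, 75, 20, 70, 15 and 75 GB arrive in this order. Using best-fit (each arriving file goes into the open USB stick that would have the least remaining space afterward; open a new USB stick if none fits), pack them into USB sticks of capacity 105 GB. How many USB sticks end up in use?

  30 → USB stick 1 (new)  [load 30/105]
  60 → USB stick 1  [load 90/105]
  35 → USB stick 2 (new)  [load 35/105]
  30 → USB stick 2  [load 65/105]
  25 → USB stick 2  [load 90/105]
  10 → USB stick 1  [load 100/105]
  35 → USB stick 3 (new)  [load 35/105]
  75 → USB stick 4 (new)  [load 75/105]
  20 → USB stick 4  [load 95/105]
  70 → USB stick 3  [load 105/105]
  15 → USB stick 2  [load 105/105]
  75 → USB stick 5 (new)  [load 75/105]
5 USB sticks opened.

5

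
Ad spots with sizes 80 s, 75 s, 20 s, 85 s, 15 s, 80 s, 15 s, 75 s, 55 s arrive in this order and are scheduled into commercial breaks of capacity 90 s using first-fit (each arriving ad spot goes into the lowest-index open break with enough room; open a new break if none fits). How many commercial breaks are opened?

6

  80 → break 1 (new)  [load 80/90]
  75 → break 2 (new)  [load 75/90]
  20 → break 3 (new)  [load 20/90]
  85 → break 4 (new)  [load 85/90]
  15 → break 2  [load 90/90]
  80 → break 5 (new)  [load 80/90]
  15 → break 3  [load 35/90]
  75 → break 6 (new)  [load 75/90]
  55 → break 3  [load 90/90]
6 commercial breaks opened.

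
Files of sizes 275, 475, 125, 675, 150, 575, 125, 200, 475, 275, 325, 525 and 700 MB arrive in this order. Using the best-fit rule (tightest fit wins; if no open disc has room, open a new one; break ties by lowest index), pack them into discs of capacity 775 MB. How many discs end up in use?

  275 → disc 1 (new)  [load 275/775]
  475 → disc 1  [load 750/775]
  125 → disc 2 (new)  [load 125/775]
  675 → disc 3 (new)  [load 675/775]
  150 → disc 2  [load 275/775]
  575 → disc 4 (new)  [load 575/775]
  125 → disc 4  [load 700/775]
  200 → disc 2  [load 475/775]
  475 → disc 5 (new)  [load 475/775]
  275 → disc 2  [load 750/775]
  325 → disc 6 (new)  [load 325/775]
  525 → disc 7 (new)  [load 525/775]
  700 → disc 8 (new)  [load 700/775]
8 discs opened.

8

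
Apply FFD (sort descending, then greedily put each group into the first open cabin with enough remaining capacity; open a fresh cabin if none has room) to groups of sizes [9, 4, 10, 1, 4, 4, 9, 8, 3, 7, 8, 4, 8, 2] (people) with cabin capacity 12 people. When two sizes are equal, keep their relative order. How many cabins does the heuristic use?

Sorted descending: 10, 9, 9, 8, 8, 8, 7, 4, 4, 4, 4, 3, 2, 1.
  10 → cabin 1 (new)  [load 10/12]
  9 → cabin 2 (new)  [load 9/12]
  9 → cabin 3 (new)  [load 9/12]
  8 → cabin 4 (new)  [load 8/12]
  8 → cabin 5 (new)  [load 8/12]
  8 → cabin 6 (new)  [load 8/12]
  7 → cabin 7 (new)  [load 7/12]
  4 → cabin 4  [load 12/12]
  4 → cabin 5  [load 12/12]
  4 → cabin 6  [load 12/12]
  4 → cabin 7  [load 11/12]
  3 → cabin 2  [load 12/12]
  2 → cabin 1  [load 12/12]
  1 → cabin 3  [load 10/12]
7 cabins opened.

7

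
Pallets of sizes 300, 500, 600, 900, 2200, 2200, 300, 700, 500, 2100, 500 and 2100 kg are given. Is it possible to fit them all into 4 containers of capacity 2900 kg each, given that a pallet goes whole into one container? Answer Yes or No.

Total = 12900 kg; ⌈12900/2900⌉ = 5.
At least 5 containers are required, but only 4 are allowed.

No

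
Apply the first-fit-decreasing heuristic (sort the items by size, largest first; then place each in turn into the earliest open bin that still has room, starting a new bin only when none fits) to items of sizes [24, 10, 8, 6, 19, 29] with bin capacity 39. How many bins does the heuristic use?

3

Sorted descending: 29, 24, 19, 10, 8, 6.
  29 → bin 1 (new)  [load 29/39]
  24 → bin 2 (new)  [load 24/39]
  19 → bin 3 (new)  [load 19/39]
  10 → bin 1  [load 39/39]
  8 → bin 2  [load 32/39]
  6 → bin 2  [load 38/39]
3 bins opened.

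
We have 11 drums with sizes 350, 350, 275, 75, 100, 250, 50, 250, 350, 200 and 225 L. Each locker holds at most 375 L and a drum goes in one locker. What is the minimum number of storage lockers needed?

8

Total = 350 + 350 + 350 + 275 + 250 + 250 + 225 + 200 + 100 + 75 + 50 = 2475 L.
Lower bound: ⌈2475/375⌉ = 7 storage lockers.
Also, 8 drums each exceed 375/2 L, and no two of those can share a locker, so at least 8 storage lockers are needed.
A packing using 8 storage lockers:
  locker 1: 350 = 350
  locker 2: 350 = 350
  locker 3: 350 = 350
  locker 4: 275 + 100 = 375
  locker 5: 250 + 75 + 50 = 375
  locker 6: 250 = 250
  locker 7: 225 = 225
  locker 8: 200 = 200
This matches the lower bound, so 8 is optimal.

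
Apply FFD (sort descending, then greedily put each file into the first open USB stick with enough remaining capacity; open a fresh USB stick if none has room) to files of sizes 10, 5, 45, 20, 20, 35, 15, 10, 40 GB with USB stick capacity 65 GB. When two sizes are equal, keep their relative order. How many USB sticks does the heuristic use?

Sorted descending: 45, 40, 35, 20, 20, 15, 10, 10, 5.
  45 → USB stick 1 (new)  [load 45/65]
  40 → USB stick 2 (new)  [load 40/65]
  35 → USB stick 3 (new)  [load 35/65]
  20 → USB stick 1  [load 65/65]
  20 → USB stick 2  [load 60/65]
  15 → USB stick 3  [load 50/65]
  10 → USB stick 3  [load 60/65]
  10 → USB stick 4 (new)  [load 10/65]
  5 → USB stick 2  [load 65/65]
4 USB sticks opened.

4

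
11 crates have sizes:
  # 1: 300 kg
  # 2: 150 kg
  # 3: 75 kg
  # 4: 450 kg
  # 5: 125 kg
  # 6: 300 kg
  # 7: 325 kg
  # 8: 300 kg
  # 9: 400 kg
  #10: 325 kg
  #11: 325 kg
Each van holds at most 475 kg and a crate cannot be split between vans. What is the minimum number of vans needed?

8

Total = 450 + 400 + 325 + 325 + 325 + 300 + 300 + 300 + 150 + 125 + 75 = 3075 kg.
Lower bound: ⌈3075/475⌉ = 7 vans.
Also, 8 crates each exceed 475/2 kg, and no two of those can share a van, so at least 8 vans are needed.
A packing using 8 vans:
  van 1: 450 = 450
  van 2: 400 + 75 = 475
  van 3: 325 + 150 = 475
  van 4: 325 + 125 = 450
  van 5: 325 = 325
  van 6: 300 = 300
  van 7: 300 = 300
  van 8: 300 = 300
This matches the lower bound, so 8 is optimal.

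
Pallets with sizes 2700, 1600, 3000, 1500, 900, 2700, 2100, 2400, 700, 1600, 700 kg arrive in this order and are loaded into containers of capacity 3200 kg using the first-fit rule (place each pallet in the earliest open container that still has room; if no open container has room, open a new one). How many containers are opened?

  2700 → container 1 (new)  [load 2700/3200]
  1600 → container 2 (new)  [load 1600/3200]
  3000 → container 3 (new)  [load 3000/3200]
  1500 → container 2  [load 3100/3200]
  900 → container 4 (new)  [load 900/3200]
  2700 → container 5 (new)  [load 2700/3200]
  2100 → container 4  [load 3000/3200]
  2400 → container 6 (new)  [load 2400/3200]
  700 → container 6  [load 3100/3200]
  1600 → container 7 (new)  [load 1600/3200]
  700 → container 7  [load 2300/3200]
7 containers opened.

7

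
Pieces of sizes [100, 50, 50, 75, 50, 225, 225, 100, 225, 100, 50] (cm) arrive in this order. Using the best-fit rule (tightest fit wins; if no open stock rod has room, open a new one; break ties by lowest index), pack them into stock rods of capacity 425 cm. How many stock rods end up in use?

  100 → stock rod 1 (new)  [load 100/425]
  50 → stock rod 1  [load 150/425]
  50 → stock rod 1  [load 200/425]
  75 → stock rod 1  [load 275/425]
  50 → stock rod 1  [load 325/425]
  225 → stock rod 2 (new)  [load 225/425]
  225 → stock rod 3 (new)  [load 225/425]
  100 → stock rod 1  [load 425/425]
  225 → stock rod 4 (new)  [load 225/425]
  100 → stock rod 2  [load 325/425]
  50 → stock rod 2  [load 375/425]
4 stock rods opened.

4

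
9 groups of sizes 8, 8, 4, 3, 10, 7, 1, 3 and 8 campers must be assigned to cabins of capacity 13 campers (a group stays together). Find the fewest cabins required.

Total = 10 + 8 + 8 + 8 + 7 + 4 + 3 + 3 + 1 = 52 campers.
Lower bound: ⌈52/13⌉ = 4 cabins.
Also, 5 groups each exceed 13/2 campers, and no two of those can share a cabin, so at least 5 cabins are needed.
A packing using 5 cabins:
  cabin 1: 10 + 3 = 13
  cabin 2: 8 + 4 + 1 = 13
  cabin 3: 8 + 3 = 11
  cabin 4: 8 = 8
  cabin 5: 7 = 7
This matches the lower bound, so 5 is optimal.

5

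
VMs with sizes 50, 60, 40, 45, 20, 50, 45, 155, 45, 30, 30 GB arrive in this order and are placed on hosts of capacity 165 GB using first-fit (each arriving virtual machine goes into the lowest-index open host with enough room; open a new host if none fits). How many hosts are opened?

4

  50 → host 1 (new)  [load 50/165]
  60 → host 1  [load 110/165]
  40 → host 1  [load 150/165]
  45 → host 2 (new)  [load 45/165]
  20 → host 2  [load 65/165]
  50 → host 2  [load 115/165]
  45 → host 2  [load 160/165]
  155 → host 3 (new)  [load 155/165]
  45 → host 4 (new)  [load 45/165]
  30 → host 4  [load 75/165]
  30 → host 4  [load 105/165]
4 hosts opened.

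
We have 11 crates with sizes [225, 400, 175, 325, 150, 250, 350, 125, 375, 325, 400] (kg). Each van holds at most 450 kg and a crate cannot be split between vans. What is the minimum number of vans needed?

8

Total = 400 + 400 + 375 + 350 + 325 + 325 + 250 + 225 + 175 + 150 + 125 = 3100 kg.
Lower bound: ⌈3100/450⌉ = 7 vans.
A packing using 8 vans:
  van 1: 400 = 400
  van 2: 400 = 400
  van 3: 375 = 375
  van 4: 350 = 350
  van 5: 325 + 125 = 450
  van 6: 325 = 325
  van 7: 250 + 175 = 425
  van 8: 225 + 150 = 375
No arrangement into 7 vans stays within capacity, so 8 is optimal.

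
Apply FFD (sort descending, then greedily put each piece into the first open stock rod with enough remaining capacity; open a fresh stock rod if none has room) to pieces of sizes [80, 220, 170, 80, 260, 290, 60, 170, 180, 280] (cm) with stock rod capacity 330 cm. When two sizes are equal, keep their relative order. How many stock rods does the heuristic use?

7

Sorted descending: 290, 280, 260, 220, 180, 170, 170, 80, 80, 60.
  290 → stock rod 1 (new)  [load 290/330]
  280 → stock rod 2 (new)  [load 280/330]
  260 → stock rod 3 (new)  [load 260/330]
  220 → stock rod 4 (new)  [load 220/330]
  180 → stock rod 5 (new)  [load 180/330]
  170 → stock rod 6 (new)  [load 170/330]
  170 → stock rod 7 (new)  [load 170/330]
  80 → stock rod 4  [load 300/330]
  80 → stock rod 5  [load 260/330]
  60 → stock rod 3  [load 320/330]
7 stock rods opened.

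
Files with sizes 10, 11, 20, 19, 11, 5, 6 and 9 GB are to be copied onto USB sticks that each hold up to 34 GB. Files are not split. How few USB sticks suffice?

3

Total = 20 + 19 + 11 + 11 + 10 + 9 + 6 + 5 = 91 GB.
Lower bound: ⌈91/34⌉ = 3 USB sticks.
A packing using 3 USB sticks:
  USB stick 1: 20 + 11 = 31
  USB stick 2: 19 + 11 = 30
  USB stick 3: 10 + 9 + 6 + 5 = 30
This matches the lower bound, so 3 is optimal.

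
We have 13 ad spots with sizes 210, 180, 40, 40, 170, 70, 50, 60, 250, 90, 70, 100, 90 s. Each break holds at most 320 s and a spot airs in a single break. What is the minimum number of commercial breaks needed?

Total = 250 + 210 + 180 + 170 + 100 + 90 + 90 + 70 + 70 + 60 + 50 + 40 + 40 = 1420 s.
Lower bound: ⌈1420/320⌉ = 5 commercial breaks.
A packing using 5 commercial breaks:
  break 1: 250 + 70 = 320
  break 2: 210 + 100 = 310
  break 3: 180 + 90 + 50 = 320
  break 4: 170 + 90 + 60 = 320
  break 5: 70 + 40 + 40 = 150
This matches the lower bound, so 5 is optimal.

5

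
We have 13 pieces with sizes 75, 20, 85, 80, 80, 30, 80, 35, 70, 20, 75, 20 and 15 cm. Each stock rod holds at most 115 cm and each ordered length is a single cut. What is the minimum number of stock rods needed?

7

Total = 85 + 80 + 80 + 80 + 75 + 75 + 70 + 35 + 30 + 20 + 20 + 20 + 15 = 685 cm.
Lower bound: ⌈685/115⌉ = 6 stock rods.
Also, 7 pieces each exceed 115/2 cm, and no two of those can share a stock rod, so at least 7 stock rods are needed.
A packing using 7 stock rods:
  stock rod 1: 85 + 30 = 115
  stock rod 2: 80 + 35 = 115
  stock rod 3: 80 + 20 + 15 = 115
  stock rod 4: 80 + 20 = 100
  stock rod 5: 75 + 20 = 95
  stock rod 6: 75 = 75
  stock rod 7: 70 = 70
This matches the lower bound, so 7 is optimal.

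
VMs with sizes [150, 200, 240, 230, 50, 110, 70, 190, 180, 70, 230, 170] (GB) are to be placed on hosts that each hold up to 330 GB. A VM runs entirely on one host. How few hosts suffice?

7

Total = 240 + 230 + 230 + 200 + 190 + 180 + 170 + 150 + 110 + 70 + 70 + 50 = 1890 GB.
Lower bound: ⌈1890/330⌉ = 6 hosts.
Also, 7 VMs each exceed 165 GB, and no two of those can share a host, so at least 7 hosts are needed.
A packing using 7 hosts:
  host 1: 240 + 70 = 310
  host 2: 230 + 70 = 300
  host 3: 230 + 50 = 280
  host 4: 200 + 110 = 310
  host 5: 190 = 190
  host 6: 180 + 150 = 330
  host 7: 170 = 170
This matches the lower bound, so 7 is optimal.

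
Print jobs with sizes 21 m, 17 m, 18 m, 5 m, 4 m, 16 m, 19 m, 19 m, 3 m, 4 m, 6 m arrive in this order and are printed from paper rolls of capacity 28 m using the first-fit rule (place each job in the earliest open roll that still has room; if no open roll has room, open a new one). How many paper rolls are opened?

6

  21 → roll 1 (new)  [load 21/28]
  17 → roll 2 (new)  [load 17/28]
  18 → roll 3 (new)  [load 18/28]
  5 → roll 1  [load 26/28]
  4 → roll 2  [load 21/28]
  16 → roll 4 (new)  [load 16/28]
  19 → roll 5 (new)  [load 19/28]
  19 → roll 6 (new)  [load 19/28]
  3 → roll 2  [load 24/28]
  4 → roll 2  [load 28/28]
  6 → roll 3  [load 24/28]
6 paper rolls opened.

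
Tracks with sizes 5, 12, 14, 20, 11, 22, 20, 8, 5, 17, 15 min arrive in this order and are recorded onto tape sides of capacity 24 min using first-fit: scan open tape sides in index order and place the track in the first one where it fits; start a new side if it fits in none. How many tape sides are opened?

  5 → side 1 (new)  [load 5/24]
  12 → side 1  [load 17/24]
  14 → side 2 (new)  [load 14/24]
  20 → side 3 (new)  [load 20/24]
  11 → side 4 (new)  [load 11/24]
  22 → side 5 (new)  [load 22/24]
  20 → side 6 (new)  [load 20/24]
  8 → side 2  [load 22/24]
  5 → side 1  [load 22/24]
  17 → side 7 (new)  [load 17/24]
  15 → side 8 (new)  [load 15/24]
8 tape sides opened.

8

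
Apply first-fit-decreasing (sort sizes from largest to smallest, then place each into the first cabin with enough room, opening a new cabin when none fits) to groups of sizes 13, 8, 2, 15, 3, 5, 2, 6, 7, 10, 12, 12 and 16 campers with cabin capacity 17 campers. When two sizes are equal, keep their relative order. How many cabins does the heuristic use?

7

Sorted descending: 16, 15, 13, 12, 12, 10, 8, 7, 6, 5, 3, 2, 2.
  16 → cabin 1 (new)  [load 16/17]
  15 → cabin 2 (new)  [load 15/17]
  13 → cabin 3 (new)  [load 13/17]
  12 → cabin 4 (new)  [load 12/17]
  12 → cabin 5 (new)  [load 12/17]
  10 → cabin 6 (new)  [load 10/17]
  8 → cabin 7 (new)  [load 8/17]
  7 → cabin 6  [load 17/17]
  6 → cabin 7  [load 14/17]
  5 → cabin 4  [load 17/17]
  3 → cabin 3  [load 16/17]
  2 → cabin 2  [load 17/17]
  2 → cabin 5  [load 14/17]
7 cabins opened.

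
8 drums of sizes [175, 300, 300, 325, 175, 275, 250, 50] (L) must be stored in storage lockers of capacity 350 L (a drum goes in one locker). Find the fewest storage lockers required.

Total = 325 + 300 + 300 + 275 + 250 + 175 + 175 + 50 = 1850 L.
Lower bound: ⌈1850/350⌉ = 6 storage lockers.
A packing using 6 storage lockers:
  locker 1: 325 = 325
  locker 2: 300 + 50 = 350
  locker 3: 300 = 300
  locker 4: 275 = 275
  locker 5: 250 = 250
  locker 6: 175 + 175 = 350
This matches the lower bound, so 6 is optimal.

6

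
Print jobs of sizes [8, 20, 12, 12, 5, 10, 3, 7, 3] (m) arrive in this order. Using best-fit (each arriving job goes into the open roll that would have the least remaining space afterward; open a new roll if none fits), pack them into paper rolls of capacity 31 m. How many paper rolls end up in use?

  8 → roll 1 (new)  [load 8/31]
  20 → roll 1  [load 28/31]
  12 → roll 2 (new)  [load 12/31]
  12 → roll 2  [load 24/31]
  5 → roll 2  [load 29/31]
  10 → roll 3 (new)  [load 10/31]
  3 → roll 1  [load 31/31]
  7 → roll 3  [load 17/31]
  3 → roll 3  [load 20/31]
3 paper rolls opened.

3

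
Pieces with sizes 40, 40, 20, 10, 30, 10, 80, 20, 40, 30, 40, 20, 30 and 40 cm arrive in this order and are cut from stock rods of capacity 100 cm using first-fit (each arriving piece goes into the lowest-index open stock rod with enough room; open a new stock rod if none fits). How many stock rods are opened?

5

  40 → stock rod 1 (new)  [load 40/100]
  40 → stock rod 1  [load 80/100]
  20 → stock rod 1  [load 100/100]
  10 → stock rod 2 (new)  [load 10/100]
  30 → stock rod 2  [load 40/100]
  10 → stock rod 2  [load 50/100]
  80 → stock rod 3 (new)  [load 80/100]
  20 → stock rod 2  [load 70/100]
  40 → stock rod 4 (new)  [load 40/100]
  30 → stock rod 2  [load 100/100]
  40 → stock rod 4  [load 80/100]
  20 → stock rod 3  [load 100/100]
  30 → stock rod 5 (new)  [load 30/100]
  40 → stock rod 5  [load 70/100]
5 stock rods opened.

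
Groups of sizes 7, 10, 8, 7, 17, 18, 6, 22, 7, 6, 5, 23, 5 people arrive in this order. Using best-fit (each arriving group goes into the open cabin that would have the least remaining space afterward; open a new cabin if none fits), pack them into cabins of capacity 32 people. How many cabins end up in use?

5

  7 → cabin 1 (new)  [load 7/32]
  10 → cabin 1  [load 17/32]
  8 → cabin 1  [load 25/32]
  7 → cabin 1  [load 32/32]
  17 → cabin 2 (new)  [load 17/32]
  18 → cabin 3 (new)  [load 18/32]
  6 → cabin 3  [load 24/32]
  22 → cabin 4 (new)  [load 22/32]
  7 → cabin 3  [load 31/32]
  6 → cabin 4  [load 28/32]
  5 → cabin 2  [load 22/32]
  23 → cabin 5 (new)  [load 23/32]
  5 → cabin 5  [load 28/32]
5 cabins opened.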